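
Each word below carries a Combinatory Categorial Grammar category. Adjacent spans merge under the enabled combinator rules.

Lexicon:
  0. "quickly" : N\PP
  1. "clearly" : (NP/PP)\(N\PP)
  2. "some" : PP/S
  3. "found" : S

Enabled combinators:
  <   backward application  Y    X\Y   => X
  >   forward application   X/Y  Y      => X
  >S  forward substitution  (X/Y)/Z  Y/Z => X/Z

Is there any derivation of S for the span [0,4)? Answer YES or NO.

NO

N\PP (NP/PP)\(N\PP) PP/S S
CKY chart[0,4] = {NP}; S ∉ chart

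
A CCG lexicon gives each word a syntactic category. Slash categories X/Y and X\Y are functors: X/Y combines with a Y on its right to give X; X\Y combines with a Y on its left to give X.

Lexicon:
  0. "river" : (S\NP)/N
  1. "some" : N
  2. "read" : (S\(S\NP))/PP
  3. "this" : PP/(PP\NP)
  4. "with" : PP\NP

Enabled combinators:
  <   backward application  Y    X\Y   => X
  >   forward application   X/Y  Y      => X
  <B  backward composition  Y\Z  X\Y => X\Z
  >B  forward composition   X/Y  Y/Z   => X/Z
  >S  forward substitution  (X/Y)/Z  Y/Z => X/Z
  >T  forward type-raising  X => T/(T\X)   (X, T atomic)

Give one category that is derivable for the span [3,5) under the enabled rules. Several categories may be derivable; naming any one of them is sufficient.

PP

[0,5] S   <
  [0,2] S\NP   >
    [0,1] "river" : (S\NP)/N
    [1,2] "some" : N
  [2,5] S\(S\NP)   >
    [2,3] "read" : (S\(S\NP))/PP
    [3,5] PP   >
      [3,4] "this" : PP/(PP\NP)
      [4,5] "with" : PP\NP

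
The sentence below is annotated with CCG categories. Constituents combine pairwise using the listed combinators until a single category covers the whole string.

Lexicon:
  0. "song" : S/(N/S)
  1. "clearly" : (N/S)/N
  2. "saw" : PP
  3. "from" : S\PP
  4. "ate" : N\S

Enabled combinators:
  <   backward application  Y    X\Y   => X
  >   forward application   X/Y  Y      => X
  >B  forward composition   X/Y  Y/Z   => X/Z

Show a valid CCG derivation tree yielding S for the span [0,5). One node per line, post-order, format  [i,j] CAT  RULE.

[0,5] S   >
  [0,2] S/N   >B
    [0,1] "song" : S/(N/S)
    [1,2] "clearly" : (N/S)/N
  [2,5] N   <
    [2,4] S   <
      [2,3] "saw" : PP
      [3,4] "from" : S\PP
    [4,5] "ate" : N\S

[0,1] S/(N/S)  lex  "song"
[1,2] (N/S)/N  lex  "clearly"
[0,2] S/N  >B  k=1
[2,3] PP  lex  "saw"
[3,4] S\PP  lex  "from"
[2,4] S  <  k=3
[4,5] N\S  lex  "ate"
[2,5] N  <  k=4
[0,5] S  >  k=2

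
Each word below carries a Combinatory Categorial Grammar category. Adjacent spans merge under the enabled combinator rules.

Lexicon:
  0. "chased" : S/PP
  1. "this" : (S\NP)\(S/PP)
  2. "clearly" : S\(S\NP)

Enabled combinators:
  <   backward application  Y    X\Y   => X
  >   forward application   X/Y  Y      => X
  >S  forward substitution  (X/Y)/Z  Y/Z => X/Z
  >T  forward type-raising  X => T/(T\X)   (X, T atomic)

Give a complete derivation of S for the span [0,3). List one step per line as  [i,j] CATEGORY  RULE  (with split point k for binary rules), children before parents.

[0,1] S/PP  lex  "chased"
[1,2] (S\NP)\(S/PP)  lex  "this"
[0,2] S\NP  <  k=1
[2,3] S\(S\NP)  lex  "clearly"
[0,3] S  <  k=2

[0,3] S   <
  [0,2] S\NP   <
    [0,1] "chased" : S/PP
    [1,2] "this" : (S\NP)\(S/PP)
  [2,3] "clearly" : S\(S\NP)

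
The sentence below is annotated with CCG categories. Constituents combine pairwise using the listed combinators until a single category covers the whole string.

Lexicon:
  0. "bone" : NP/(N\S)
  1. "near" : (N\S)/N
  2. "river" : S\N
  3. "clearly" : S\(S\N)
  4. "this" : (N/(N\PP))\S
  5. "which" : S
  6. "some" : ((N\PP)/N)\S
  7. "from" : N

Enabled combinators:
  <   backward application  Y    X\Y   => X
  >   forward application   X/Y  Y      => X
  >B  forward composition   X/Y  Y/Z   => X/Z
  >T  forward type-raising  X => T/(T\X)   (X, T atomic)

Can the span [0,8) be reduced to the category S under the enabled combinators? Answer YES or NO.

NP/(N\S) (N\S)/N S\N S\(S\N) (N/(N\PP))\S S ((N\PP)/N)\S N
CKY chart[0,8] = {N/(N\NP), NP, NP/(NP\NP), NP/(N\N), PP/(PP\NP), S/(S\NP)}; S ∉ chart

NO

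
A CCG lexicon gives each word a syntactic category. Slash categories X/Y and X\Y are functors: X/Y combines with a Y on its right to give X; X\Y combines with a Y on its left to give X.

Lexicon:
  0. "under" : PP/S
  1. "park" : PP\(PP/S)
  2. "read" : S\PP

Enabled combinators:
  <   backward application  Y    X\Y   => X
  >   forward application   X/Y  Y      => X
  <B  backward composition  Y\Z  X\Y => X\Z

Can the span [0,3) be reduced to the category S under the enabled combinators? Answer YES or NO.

YES

[0,3] S   <
  [0,2] PP   <
    [0,1] "under" : PP/S
    [1,2] "park" : PP\(PP/S)
  [2,3] "read" : S\PP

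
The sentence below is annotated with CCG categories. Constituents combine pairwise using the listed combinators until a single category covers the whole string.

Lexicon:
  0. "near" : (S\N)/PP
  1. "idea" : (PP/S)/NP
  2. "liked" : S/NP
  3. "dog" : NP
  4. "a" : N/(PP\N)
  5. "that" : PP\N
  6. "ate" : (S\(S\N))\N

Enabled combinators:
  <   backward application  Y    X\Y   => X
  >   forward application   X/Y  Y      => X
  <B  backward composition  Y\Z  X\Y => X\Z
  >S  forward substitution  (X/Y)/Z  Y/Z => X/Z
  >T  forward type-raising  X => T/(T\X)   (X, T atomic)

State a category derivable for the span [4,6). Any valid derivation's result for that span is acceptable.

N

[0,7] S   <
  [0,4] S\N   >
    [0,1] "near" : (S\N)/PP
    [1,4] PP   >
      [1,3] PP/NP   >S
        [1,2] "idea" : (PP/S)/NP
        [2,3] "liked" : S/NP
      [3,4] "dog" : NP
  [4,7] S\(S\N)   <
    [4,6] N   >
      [4,5] "a" : N/(PP\N)
      [5,6] "that" : PP\N
    [6,7] "ate" : (S\(S\N))\N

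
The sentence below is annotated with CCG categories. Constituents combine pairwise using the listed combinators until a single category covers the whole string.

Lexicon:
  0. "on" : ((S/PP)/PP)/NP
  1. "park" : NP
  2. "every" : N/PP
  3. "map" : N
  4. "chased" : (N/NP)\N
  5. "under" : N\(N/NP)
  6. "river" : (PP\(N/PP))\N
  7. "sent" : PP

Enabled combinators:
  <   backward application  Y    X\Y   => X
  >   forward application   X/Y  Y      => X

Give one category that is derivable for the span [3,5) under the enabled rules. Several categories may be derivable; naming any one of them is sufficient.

[0,8] S   >
  [0,7] S/PP   >
    [0,2] (S/PP)/PP   >
      [0,1] "on" : ((S/PP)/PP)/NP
      [1,2] "park" : NP
    [2,7] PP   <
      [2,3] "every" : N/PP
      [3,7] PP\(N/PP)   <
        [3,6] N   <
          [3,5] N/NP   <
            [3,4] "map" : N
            [4,5] "chased" : (N/NP)\N
          [5,6] "under" : N\(N/NP)
        [6,7] "river" : (PP\(N/PP))\N
  [7,8] "sent" : PP

N/NP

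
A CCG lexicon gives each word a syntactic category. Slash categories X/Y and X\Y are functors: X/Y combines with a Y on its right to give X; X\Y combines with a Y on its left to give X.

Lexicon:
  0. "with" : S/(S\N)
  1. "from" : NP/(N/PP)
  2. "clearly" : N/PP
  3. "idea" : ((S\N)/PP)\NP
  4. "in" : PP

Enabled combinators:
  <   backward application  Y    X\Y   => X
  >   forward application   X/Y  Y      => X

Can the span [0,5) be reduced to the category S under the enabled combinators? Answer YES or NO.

[0,5] S   >
  [0,1] "with" : S/(S\N)
  [1,5] S\N   >
    [1,4] (S\N)/PP   <
      [1,3] NP   >
        [1,2] "from" : NP/(N/PP)
        [2,3] "clearly" : N/PP
      [3,4] "idea" : ((S\N)/PP)\NP
    [4,5] "in" : PP

YES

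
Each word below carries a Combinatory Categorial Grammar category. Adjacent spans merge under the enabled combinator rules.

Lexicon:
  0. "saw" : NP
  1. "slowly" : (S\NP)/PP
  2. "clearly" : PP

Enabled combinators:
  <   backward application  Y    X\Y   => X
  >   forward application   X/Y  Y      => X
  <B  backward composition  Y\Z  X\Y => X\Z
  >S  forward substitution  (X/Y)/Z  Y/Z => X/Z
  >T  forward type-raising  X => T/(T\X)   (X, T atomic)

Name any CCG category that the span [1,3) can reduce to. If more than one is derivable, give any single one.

S\NP

[0,3] S   >
  [0,1] S/(S\NP)   >T
    [0,1] "saw" : NP
  [1,3] S\NP   >
    [1,2] "slowly" : (S\NP)/PP
    [2,3] "clearly" : PP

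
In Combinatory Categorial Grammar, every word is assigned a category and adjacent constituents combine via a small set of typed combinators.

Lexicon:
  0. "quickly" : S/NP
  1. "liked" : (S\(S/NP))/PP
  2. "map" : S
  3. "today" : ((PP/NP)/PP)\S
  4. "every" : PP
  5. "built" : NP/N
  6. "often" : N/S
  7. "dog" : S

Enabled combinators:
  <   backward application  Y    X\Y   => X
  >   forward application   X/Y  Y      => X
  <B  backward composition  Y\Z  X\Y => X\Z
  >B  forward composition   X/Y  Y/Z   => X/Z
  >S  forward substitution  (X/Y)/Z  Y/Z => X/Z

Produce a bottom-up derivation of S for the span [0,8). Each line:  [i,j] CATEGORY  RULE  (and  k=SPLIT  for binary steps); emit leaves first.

[0,8] S   <
  [0,1] "quickly" : S/NP
  [1,8] S\(S/NP)   >
    [1,2] "liked" : (S\(S/NP))/PP
    [2,8] PP   >
      [2,5] PP/NP   >
        [2,4] (PP/NP)/PP   <
          [2,3] "map" : S
          [3,4] "today" : ((PP/NP)/PP)\S
        [4,5] "every" : PP
      [5,8] NP   >
        [5,6] "built" : NP/N
        [6,8] N   >
          [6,7] "often" : N/S
          [7,8] "dog" : S

[0,1] S/NP  lex  "quickly"
[1,2] (S\(S/NP))/PP  lex  "liked"
[2,3] S  lex  "map"
[3,4] ((PP/NP)/PP)\S  lex  "today"
[2,4] (PP/NP)/PP  <  k=3
[4,5] PP  lex  "every"
[2,5] PP/NP  >  k=4
[5,6] NP/N  lex  "built"
[6,7] N/S  lex  "often"
[7,8] S  lex  "dog"
[6,8] N  >  k=7
[5,8] NP  >  k=6
[2,8] PP  >  k=5
[1,8] S\(S/NP)  >  k=2
[0,8] S  <  k=1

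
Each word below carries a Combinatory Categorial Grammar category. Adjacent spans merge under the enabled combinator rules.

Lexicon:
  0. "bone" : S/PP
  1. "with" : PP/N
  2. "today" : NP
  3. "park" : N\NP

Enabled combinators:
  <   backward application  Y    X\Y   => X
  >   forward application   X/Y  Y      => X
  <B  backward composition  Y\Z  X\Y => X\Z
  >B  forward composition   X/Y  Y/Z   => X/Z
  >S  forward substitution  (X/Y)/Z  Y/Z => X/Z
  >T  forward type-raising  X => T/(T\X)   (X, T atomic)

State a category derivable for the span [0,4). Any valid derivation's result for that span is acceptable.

S

[0,4] S   >
  [0,1] "bone" : S/PP
  [1,4] PP   >
    [1,2] "with" : PP/N
    [2,4] N   <
      [2,3] "today" : NP
      [3,4] "park" : N\NP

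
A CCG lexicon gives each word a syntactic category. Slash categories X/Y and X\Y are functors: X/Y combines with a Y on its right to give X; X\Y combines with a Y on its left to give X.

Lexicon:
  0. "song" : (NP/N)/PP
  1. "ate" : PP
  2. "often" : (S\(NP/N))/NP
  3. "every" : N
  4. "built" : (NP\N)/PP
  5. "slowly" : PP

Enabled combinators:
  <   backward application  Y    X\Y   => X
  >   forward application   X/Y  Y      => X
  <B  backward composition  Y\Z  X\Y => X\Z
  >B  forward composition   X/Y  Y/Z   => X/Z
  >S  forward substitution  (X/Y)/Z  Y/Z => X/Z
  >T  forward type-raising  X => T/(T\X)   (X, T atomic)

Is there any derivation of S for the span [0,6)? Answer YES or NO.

[0,6] S   <
  [0,2] NP/N   >
    [0,1] "song" : (NP/N)/PP
    [1,2] "ate" : PP
  [2,6] S\(NP/N)   >
    [2,3] "often" : (S\(NP/N))/NP
    [3,6] NP   <
      [3,4] "every" : N
      [4,6] NP\N   >
        [4,5] "built" : (NP\N)/PP
        [5,6] "slowly" : PP

YES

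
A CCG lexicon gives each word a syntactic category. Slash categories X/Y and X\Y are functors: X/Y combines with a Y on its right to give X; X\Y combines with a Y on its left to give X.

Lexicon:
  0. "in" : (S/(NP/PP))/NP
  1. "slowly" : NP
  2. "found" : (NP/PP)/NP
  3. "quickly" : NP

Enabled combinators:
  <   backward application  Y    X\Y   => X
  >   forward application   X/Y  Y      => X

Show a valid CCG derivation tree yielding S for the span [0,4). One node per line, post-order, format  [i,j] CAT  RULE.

[0,1] (S/(NP/PP))/NP  lex  "in"
[1,2] NP  lex  "slowly"
[0,2] S/(NP/PP)  >  k=1
[2,3] (NP/PP)/NP  lex  "found"
[3,4] NP  lex  "quickly"
[2,4] NP/PP  >  k=3
[0,4] S  >  k=2

[0,4] S   >
  [0,2] S/(NP/PP)   >
    [0,1] "in" : (S/(NP/PP))/NP
    [1,2] "slowly" : NP
  [2,4] NP/PP   >
    [2,3] "found" : (NP/PP)/NP
    [3,4] "quickly" : NP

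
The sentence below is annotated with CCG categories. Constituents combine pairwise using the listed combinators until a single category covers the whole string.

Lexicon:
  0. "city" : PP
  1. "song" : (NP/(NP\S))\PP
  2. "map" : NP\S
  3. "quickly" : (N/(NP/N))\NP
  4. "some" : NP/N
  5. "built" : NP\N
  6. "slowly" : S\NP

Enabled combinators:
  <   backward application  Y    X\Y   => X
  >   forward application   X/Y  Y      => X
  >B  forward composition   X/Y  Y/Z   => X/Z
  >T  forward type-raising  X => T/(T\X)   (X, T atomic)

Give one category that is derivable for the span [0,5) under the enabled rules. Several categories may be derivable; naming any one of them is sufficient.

[0,7] S   <
  [0,6] NP   <
    [0,5] N   >
      [0,4] N/(NP/N)   <
        [0,3] NP   >
          [0,2] NP/(NP\S)   <
            [0,1] "city" : PP
            [1,2] "song" : (NP/(NP\S))\PP
          [2,3] "map" : NP\S
        [3,4] "quickly" : (N/(NP/N))\NP
      [4,5] "some" : NP/N
    [5,6] "built" : NP\N
  [6,7] "slowly" : S\NP

N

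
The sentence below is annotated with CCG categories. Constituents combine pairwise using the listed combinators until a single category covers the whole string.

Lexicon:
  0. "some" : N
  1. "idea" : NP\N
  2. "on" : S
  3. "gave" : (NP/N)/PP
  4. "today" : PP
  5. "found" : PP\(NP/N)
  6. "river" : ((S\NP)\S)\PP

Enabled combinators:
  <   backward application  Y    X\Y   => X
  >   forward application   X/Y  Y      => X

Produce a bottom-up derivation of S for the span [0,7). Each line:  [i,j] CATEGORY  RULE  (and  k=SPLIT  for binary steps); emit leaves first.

[0,1] N  lex  "some"
[1,2] NP\N  lex  "idea"
[0,2] NP  <  k=1
[2,3] S  lex  "on"
[3,4] (NP/N)/PP  lex  "gave"
[4,5] PP  lex  "today"
[3,5] NP/N  >  k=4
[5,6] PP\(NP/N)  lex  "found"
[3,6] PP  <  k=5
[6,7] ((S\NP)\S)\PP  lex  "river"
[3,7] (S\NP)\S  <  k=6
[2,7] S\NP  <  k=3
[0,7] S  <  k=2

[0,7] S   <
  [0,2] NP   <
    [0,1] "some" : N
    [1,2] "idea" : NP\N
  [2,7] S\NP   <
    [2,3] "on" : S
    [3,7] (S\NP)\S   <
      [3,6] PP   <
        [3,5] NP/N   >
          [3,4] "gave" : (NP/N)/PP
          [4,5] "today" : PP
        [5,6] "found" : PP\(NP/N)
      [6,7] "river" : ((S\NP)\S)\PP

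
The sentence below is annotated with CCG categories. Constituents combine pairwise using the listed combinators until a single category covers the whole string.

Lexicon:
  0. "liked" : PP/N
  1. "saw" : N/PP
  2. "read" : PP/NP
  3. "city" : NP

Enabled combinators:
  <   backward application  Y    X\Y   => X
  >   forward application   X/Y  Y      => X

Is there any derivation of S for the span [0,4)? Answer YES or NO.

PP/N N/PP PP/NP NP
CKY chart[0,4] = {PP}; S ∉ chart

NO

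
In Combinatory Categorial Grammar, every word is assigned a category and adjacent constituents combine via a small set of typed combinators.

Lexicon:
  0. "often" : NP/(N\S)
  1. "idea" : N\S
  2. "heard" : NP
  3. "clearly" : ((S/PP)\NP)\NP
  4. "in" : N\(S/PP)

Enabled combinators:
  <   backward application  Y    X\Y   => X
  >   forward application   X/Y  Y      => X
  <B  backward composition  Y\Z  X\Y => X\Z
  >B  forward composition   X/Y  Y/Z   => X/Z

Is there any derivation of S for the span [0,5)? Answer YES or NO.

NP/(N\S) N\S NP ((S/PP)\NP)\NP N\(S/PP)
CKY chart[0,5] = {N}; S ∉ chart

NO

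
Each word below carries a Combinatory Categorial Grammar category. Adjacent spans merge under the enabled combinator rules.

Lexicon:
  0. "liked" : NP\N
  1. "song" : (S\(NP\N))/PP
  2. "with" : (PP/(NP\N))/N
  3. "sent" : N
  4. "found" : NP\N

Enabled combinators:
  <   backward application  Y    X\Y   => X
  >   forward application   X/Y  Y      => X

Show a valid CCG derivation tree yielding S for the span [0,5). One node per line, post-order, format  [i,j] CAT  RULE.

[0,1] NP\N  lex  "liked"
[1,2] (S\(NP\N))/PP  lex  "song"
[2,3] (PP/(NP\N))/N  lex  "with"
[3,4] N  lex  "sent"
[2,4] PP/(NP\N)  >  k=3
[4,5] NP\N  lex  "found"
[2,5] PP  >  k=4
[1,5] S\(NP\N)  >  k=2
[0,5] S  <  k=1

[0,5] S   <
  [0,1] "liked" : NP\N
  [1,5] S\(NP\N)   >
    [1,2] "song" : (S\(NP\N))/PP
    [2,5] PP   >
      [2,4] PP/(NP\N)   >
        [2,3] "with" : (PP/(NP\N))/N
        [3,4] "sent" : N
      [4,5] "found" : NP\N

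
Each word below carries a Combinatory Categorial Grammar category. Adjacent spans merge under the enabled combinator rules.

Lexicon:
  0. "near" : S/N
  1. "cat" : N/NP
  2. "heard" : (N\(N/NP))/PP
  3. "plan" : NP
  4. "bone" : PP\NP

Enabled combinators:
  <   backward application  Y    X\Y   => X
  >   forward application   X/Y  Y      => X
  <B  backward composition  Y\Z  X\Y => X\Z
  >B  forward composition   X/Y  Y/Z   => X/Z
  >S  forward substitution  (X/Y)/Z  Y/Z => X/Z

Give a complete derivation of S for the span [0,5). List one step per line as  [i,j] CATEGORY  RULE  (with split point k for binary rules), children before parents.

[0,1] S/N  lex  "near"
[1,2] N/NP  lex  "cat"
[2,3] (N\(N/NP))/PP  lex  "heard"
[3,4] NP  lex  "plan"
[4,5] PP\NP  lex  "bone"
[3,5] PP  <  k=4
[2,5] N\(N/NP)  >  k=3
[1,5] N  <  k=2
[0,5] S  >  k=1

[0,5] S   >
  [0,1] "near" : S/N
  [1,5] N   <
    [1,2] "cat" : N/NP
    [2,5] N\(N/NP)   >
      [2,3] "heard" : (N\(N/NP))/PP
      [3,5] PP   <
        [3,4] "plan" : NP
        [4,5] "bone" : PP\NP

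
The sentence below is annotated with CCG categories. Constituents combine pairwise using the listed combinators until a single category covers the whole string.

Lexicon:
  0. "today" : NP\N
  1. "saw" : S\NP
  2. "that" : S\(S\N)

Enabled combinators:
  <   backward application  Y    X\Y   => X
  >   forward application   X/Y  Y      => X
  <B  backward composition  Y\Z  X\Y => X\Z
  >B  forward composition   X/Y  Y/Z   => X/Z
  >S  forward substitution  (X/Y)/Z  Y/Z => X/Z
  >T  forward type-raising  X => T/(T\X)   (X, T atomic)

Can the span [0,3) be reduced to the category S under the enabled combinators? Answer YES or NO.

[0,3] S   <
  [0,2] S\N   <B
    [0,1] "today" : NP\N
    [1,2] "saw" : S\NP
  [2,3] "that" : S\(S\N)

YES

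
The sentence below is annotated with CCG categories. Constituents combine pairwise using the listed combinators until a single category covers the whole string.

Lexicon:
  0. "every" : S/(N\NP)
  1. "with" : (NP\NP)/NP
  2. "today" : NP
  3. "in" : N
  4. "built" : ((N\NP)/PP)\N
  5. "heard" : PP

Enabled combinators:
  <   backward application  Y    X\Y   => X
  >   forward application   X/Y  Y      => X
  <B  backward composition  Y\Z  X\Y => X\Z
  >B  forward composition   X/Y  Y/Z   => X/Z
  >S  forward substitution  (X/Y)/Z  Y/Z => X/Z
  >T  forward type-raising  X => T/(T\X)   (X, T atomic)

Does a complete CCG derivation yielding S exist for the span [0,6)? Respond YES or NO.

[0,6] S   >
  [0,1] "every" : S/(N\NP)
  [1,6] N\NP   <B
    [1,3] NP\NP   >
      [1,2] "with" : (NP\NP)/NP
      [2,3] "today" : NP
    [3,6] N\NP   >
      [3,5] (N\NP)/PP   <
        [3,4] "in" : N
        [4,5] "built" : ((N\NP)/PP)\N
      [5,6] "heard" : PP

YES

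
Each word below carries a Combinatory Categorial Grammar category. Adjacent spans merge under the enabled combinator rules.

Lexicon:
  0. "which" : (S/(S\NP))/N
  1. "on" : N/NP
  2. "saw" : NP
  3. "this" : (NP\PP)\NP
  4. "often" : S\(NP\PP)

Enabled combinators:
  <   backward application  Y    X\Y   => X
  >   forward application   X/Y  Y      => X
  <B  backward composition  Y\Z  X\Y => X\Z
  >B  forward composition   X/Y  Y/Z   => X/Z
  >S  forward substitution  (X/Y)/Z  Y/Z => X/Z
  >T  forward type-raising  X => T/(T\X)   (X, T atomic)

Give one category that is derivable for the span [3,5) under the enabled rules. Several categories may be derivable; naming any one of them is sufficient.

S\NP

[0,5] S   >
  [0,3] S/(S\NP)   >
    [0,1] "which" : (S/(S\NP))/N
    [1,3] N   >
      [1,2] "on" : N/NP
      [2,3] "saw" : NP
  [3,5] S\NP   <B
    [3,4] "this" : (NP\PP)\NP
    [4,5] "often" : S\(NP\PP)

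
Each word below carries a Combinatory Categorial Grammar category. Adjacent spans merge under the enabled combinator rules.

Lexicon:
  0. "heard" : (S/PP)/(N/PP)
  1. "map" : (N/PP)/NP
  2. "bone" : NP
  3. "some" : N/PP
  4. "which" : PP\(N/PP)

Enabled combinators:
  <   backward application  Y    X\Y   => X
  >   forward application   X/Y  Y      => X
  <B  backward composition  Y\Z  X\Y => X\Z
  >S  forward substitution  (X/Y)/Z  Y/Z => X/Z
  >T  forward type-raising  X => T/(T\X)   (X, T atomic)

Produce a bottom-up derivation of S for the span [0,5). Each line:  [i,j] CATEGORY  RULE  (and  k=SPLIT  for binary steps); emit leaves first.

[0,1] (S/PP)/(N/PP)  lex  "heard"
[1,2] (N/PP)/NP  lex  "map"
[2,3] NP  lex  "bone"
[1,3] N/PP  >  k=2
[0,3] S/PP  >  k=1
[3,4] N/PP  lex  "some"
[4,5] PP\(N/PP)  lex  "which"
[3,5] PP  <  k=4
[0,5] S  >  k=3

[0,5] S   >
  [0,3] S/PP   >
    [0,1] "heard" : (S/PP)/(N/PP)
    [1,3] N/PP   >
      [1,2] "map" : (N/PP)/NP
      [2,3] "bone" : NP
  [3,5] PP   <
    [3,4] "some" : N/PP
    [4,5] "which" : PP\(N/PP)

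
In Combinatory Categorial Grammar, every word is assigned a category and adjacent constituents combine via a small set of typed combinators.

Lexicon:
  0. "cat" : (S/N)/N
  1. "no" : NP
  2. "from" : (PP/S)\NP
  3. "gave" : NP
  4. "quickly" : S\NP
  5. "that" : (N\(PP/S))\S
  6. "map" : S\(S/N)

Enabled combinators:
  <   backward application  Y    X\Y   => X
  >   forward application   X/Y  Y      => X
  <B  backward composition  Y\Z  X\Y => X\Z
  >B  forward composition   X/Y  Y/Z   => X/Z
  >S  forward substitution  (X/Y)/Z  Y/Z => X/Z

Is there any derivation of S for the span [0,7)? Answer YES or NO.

YES

[0,7] S   <
  [0,6] S/N   >
    [0,1] "cat" : (S/N)/N
    [1,6] N   <
      [1,2] "no" : NP
      [2,6] N\NP   <B
        [2,3] "from" : (PP/S)\NP
        [3,6] N\(PP/S)   <
          [3,5] S   <
            [3,4] "gave" : NP
            [4,5] "quickly" : S\NP
          [5,6] "that" : (N\(PP/S))\S
  [6,7] "map" : S\(S/N)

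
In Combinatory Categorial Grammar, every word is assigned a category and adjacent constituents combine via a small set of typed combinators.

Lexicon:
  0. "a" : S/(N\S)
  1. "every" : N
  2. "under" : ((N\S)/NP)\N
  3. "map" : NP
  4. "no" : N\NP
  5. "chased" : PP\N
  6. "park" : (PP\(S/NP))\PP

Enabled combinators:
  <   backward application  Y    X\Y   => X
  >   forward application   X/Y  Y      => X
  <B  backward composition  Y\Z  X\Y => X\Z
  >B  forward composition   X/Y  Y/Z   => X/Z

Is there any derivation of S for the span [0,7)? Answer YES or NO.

S/(N\S) N ((N\S)/NP)\N NP N\NP PP\N (PP\(S/NP))\PP
CKY chart[0,7] = {PP}; S ∉ chart

NO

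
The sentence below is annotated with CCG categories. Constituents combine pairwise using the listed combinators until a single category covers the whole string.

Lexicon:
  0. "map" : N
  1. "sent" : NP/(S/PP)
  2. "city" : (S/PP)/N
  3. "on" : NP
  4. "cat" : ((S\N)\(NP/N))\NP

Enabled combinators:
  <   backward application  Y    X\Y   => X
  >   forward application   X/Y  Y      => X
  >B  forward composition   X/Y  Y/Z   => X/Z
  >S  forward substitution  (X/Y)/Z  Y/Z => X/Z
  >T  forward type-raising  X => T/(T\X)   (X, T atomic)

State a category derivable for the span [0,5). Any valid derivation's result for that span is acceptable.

[0,5] S   >
  [0,1] S/(S\N)   >T
    [0,1] "map" : N
  [1,5] S\N   <
    [1,3] NP/N   >B
      [1,2] "sent" : NP/(S/PP)
      [2,3] "city" : (S/PP)/N
    [3,5] (S\N)\(NP/N)   <
      [3,4] "on" : NP
      [4,5] "cat" : ((S\N)\(NP/N))\NP

S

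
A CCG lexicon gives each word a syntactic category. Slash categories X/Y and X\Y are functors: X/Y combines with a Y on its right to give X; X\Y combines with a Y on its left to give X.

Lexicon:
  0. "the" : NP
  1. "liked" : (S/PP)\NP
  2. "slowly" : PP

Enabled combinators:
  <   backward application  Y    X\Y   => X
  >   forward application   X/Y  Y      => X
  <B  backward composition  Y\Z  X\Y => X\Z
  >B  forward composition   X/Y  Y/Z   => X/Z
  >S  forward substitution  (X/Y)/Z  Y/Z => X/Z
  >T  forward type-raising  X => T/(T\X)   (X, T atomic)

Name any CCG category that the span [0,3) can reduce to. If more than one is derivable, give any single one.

S

[0,3] S   >
  [0,2] S/PP   <
    [0,1] "the" : NP
    [1,2] "liked" : (S/PP)\NP
  [2,3] "slowly" : PP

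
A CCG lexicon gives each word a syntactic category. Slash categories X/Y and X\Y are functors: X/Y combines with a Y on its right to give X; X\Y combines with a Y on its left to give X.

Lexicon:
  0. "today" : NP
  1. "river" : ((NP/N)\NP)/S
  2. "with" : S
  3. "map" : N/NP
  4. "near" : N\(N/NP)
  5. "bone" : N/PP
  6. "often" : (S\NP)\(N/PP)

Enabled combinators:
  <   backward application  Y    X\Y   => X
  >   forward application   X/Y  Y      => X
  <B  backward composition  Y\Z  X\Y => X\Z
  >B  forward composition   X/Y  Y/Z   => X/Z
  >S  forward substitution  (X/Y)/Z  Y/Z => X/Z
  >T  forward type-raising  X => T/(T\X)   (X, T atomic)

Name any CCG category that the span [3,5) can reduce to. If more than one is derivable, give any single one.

[0,7] S   <
  [0,5] NP   >
    [0,3] NP/N   <
      [0,1] "today" : NP
      [1,3] (NP/N)\NP   >
        [1,2] "river" : ((NP/N)\NP)/S
        [2,3] "with" : S
    [3,5] N   <
      [3,4] "map" : N/NP
      [4,5] "near" : N\(N/NP)
  [5,7] S\NP   <
    [5,6] "bone" : N/PP
    [6,7] "often" : (S\NP)\(N/PP)

N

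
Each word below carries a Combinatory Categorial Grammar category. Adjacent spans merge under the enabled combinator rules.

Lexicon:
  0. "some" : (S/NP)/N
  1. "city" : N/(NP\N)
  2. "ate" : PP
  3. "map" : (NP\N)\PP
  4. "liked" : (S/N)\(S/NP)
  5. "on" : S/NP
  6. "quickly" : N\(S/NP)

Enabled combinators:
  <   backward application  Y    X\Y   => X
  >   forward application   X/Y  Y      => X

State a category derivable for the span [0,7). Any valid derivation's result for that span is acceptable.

S

[0,7] S   >
  [0,5] S/N   <
    [0,4] S/NP   >
      [0,1] "some" : (S/NP)/N
      [1,4] N   >
        [1,2] "city" : N/(NP\N)
        [2,4] NP\N   <
          [2,3] "ate" : PP
          [3,4] "map" : (NP\N)\PP
    [4,5] "liked" : (S/N)\(S/NP)
  [5,7] N   <
    [5,6] "on" : S/NP
    [6,7] "quickly" : N\(S/NP)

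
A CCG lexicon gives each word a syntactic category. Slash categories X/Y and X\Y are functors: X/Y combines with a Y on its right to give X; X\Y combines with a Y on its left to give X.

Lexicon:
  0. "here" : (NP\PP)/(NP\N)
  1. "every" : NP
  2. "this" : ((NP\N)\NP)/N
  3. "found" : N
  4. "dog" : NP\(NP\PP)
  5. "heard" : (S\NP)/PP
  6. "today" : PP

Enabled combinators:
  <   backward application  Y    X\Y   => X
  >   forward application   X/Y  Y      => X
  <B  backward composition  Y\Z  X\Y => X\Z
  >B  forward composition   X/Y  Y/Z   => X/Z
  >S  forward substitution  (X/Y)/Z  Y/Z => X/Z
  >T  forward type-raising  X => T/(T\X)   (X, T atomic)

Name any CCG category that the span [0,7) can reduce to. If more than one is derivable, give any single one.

S

[0,7] S   <
  [0,5] NP   <
    [0,4] NP\PP   >
      [0,1] "here" : (NP\PP)/(NP\N)
      [1,4] NP\N   <
        [1,2] "every" : NP
        [2,4] (NP\N)\NP   >
          [2,3] "this" : ((NP\N)\NP)/N
          [3,4] "found" : N
    [4,5] "dog" : NP\(NP\PP)
  [5,7] S\NP   >
    [5,6] "heard" : (S\NP)/PP
    [6,7] "today" : PP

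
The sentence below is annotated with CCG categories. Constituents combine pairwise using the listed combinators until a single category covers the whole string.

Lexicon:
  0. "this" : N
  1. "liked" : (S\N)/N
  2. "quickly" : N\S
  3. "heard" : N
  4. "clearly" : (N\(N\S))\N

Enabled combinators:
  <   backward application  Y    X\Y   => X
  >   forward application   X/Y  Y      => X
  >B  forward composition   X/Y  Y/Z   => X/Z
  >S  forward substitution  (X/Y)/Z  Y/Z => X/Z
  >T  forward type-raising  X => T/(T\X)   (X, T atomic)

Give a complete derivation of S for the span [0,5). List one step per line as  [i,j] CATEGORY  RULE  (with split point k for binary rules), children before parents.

[0,1] N  lex  "this"
[1,2] (S\N)/N  lex  "liked"
[2,3] N\S  lex  "quickly"
[3,4] N  lex  "heard"
[4,5] (N\(N\S))\N  lex  "clearly"
[3,5] N\(N\S)  <  k=4
[2,5] N  <  k=3
[1,5] S\N  >  k=2
[0,5] S  <  k=1

[0,5] S   <
  [0,1] "this" : N
  [1,5] S\N   >
    [1,2] "liked" : (S\N)/N
    [2,5] N   <
      [2,3] "quickly" : N\S
      [3,5] N\(N\S)   <
        [3,4] "heard" : N
        [4,5] "clearly" : (N\(N\S))\N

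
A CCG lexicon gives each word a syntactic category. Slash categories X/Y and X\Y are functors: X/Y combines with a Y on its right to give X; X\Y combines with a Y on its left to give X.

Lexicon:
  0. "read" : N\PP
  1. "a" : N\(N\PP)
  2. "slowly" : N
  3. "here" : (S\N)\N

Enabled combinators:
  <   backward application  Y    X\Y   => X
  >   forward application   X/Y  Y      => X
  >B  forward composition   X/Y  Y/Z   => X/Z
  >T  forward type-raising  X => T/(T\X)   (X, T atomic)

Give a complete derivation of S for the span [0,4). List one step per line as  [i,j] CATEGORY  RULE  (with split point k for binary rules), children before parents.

[0,1] N\PP  lex  "read"
[1,2] N\(N\PP)  lex  "a"
[0,2] N  <  k=1
[2,3] N  lex  "slowly"
[3,4] (S\N)\N  lex  "here"
[2,4] S\N  <  k=3
[0,4] S  <  k=2

[0,4] S   <
  [0,2] N   <
    [0,1] "read" : N\PP
    [1,2] "a" : N\(N\PP)
  [2,4] S\N   <
    [2,3] "slowly" : N
    [3,4] "here" : (S\N)\N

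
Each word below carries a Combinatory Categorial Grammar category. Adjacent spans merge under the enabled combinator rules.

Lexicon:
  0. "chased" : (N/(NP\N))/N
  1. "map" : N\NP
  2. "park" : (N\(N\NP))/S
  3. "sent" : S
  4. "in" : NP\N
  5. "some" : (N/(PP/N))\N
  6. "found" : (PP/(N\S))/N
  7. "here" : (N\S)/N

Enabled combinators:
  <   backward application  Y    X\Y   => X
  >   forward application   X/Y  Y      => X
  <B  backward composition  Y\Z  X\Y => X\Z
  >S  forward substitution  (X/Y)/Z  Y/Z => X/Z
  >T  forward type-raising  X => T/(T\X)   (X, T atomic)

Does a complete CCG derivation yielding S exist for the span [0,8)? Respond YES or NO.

NO

(N/(NP\N))/N N\NP (N\(N\NP))/S S NP\N (N/(PP/N))\N (PP/(N\S))/N (N\S)/N
CKY chart[0,8] = {N, N/(N\N), NP/(NP\N), PP/(PP\N), S/(S\N)}; S ∉ chart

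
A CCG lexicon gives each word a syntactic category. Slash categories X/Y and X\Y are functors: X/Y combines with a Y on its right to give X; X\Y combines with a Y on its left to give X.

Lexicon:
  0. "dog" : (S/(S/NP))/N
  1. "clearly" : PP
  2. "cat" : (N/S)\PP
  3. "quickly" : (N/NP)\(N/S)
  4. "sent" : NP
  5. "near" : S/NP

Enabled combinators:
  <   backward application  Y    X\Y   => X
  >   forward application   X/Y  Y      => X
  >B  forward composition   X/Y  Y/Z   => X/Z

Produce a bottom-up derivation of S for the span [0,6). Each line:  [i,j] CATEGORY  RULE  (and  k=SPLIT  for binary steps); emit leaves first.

[0,1] (S/(S/NP))/N  lex  "dog"
[1,2] PP  lex  "clearly"
[2,3] (N/S)\PP  lex  "cat"
[1,3] N/S  <  k=2
[3,4] (N/NP)\(N/S)  lex  "quickly"
[1,4] N/NP  <  k=3
[4,5] NP  lex  "sent"
[1,5] N  >  k=4
[0,5] S/(S/NP)  >  k=1
[5,6] S/NP  lex  "near"
[0,6] S  >  k=5

[0,6] S   >
  [0,5] S/(S/NP)   >
    [0,1] "dog" : (S/(S/NP))/N
    [1,5] N   >
      [1,4] N/NP   <
        [1,3] N/S   <
          [1,2] "clearly" : PP
          [2,3] "cat" : (N/S)\PP
        [3,4] "quickly" : (N/NP)\(N/S)
      [4,5] "sent" : NP
  [5,6] "near" : S/NP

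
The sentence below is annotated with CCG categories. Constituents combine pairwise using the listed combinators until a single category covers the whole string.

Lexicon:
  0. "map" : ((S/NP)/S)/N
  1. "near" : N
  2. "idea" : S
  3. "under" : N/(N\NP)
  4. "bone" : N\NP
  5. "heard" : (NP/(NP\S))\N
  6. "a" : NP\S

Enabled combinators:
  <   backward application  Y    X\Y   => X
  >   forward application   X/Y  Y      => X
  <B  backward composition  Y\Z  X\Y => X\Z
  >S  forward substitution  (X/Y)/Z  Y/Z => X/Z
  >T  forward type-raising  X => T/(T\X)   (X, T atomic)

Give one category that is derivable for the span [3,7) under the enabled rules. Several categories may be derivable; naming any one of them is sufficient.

[0,7] S   >
  [0,3] S/NP   >
    [0,2] (S/NP)/S   >
      [0,1] "map" : ((S/NP)/S)/N
      [1,2] "near" : N
    [2,3] "idea" : S
  [3,7] NP   >
    [3,6] NP/(NP\S)   <
      [3,5] N   >
        [3,4] "under" : N/(N\NP)
        [4,5] "bone" : N\NP
      [5,6] "heard" : (NP/(NP\S))\N
    [6,7] "a" : NP\S

NP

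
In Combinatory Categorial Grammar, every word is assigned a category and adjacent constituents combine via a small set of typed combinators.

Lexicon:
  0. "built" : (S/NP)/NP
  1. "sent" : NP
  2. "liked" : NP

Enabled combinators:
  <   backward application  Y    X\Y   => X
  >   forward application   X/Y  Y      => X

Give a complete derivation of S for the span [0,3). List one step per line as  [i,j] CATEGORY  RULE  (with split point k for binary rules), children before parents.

[0,3] S   >
  [0,2] S/NP   >
    [0,1] "built" : (S/NP)/NP
    [1,2] "sent" : NP
  [2,3] "liked" : NP

[0,1] (S/NP)/NP  lex  "built"
[1,2] NP  lex  "sent"
[0,2] S/NP  >  k=1
[2,3] NP  lex  "liked"
[0,3] S  >  k=2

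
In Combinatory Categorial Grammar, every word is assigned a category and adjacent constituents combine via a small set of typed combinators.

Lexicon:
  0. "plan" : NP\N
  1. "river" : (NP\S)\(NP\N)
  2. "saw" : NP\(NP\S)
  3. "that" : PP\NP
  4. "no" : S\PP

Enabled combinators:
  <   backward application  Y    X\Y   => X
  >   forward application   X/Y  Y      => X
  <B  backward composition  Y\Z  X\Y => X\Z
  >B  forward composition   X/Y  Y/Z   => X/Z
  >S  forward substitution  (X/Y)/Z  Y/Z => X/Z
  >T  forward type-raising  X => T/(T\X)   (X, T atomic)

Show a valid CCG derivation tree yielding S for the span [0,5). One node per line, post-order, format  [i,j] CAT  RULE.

[0,5] S   <
  [0,3] NP   <
    [0,2] NP\S   <
      [0,1] "plan" : NP\N
      [1,2] "river" : (NP\S)\(NP\N)
    [2,3] "saw" : NP\(NP\S)
  [3,5] S\NP   <B
    [3,4] "that" : PP\NP
    [4,5] "no" : S\PP

[0,1] NP\N  lex  "plan"
[1,2] (NP\S)\(NP\N)  lex  "river"
[0,2] NP\S  <  k=1
[2,3] NP\(NP\S)  lex  "saw"
[0,3] NP  <  k=2
[3,4] PP\NP  lex  "that"
[4,5] S\PP  lex  "no"
[3,5] S\NP  <B  k=4
[0,5] S  <  k=3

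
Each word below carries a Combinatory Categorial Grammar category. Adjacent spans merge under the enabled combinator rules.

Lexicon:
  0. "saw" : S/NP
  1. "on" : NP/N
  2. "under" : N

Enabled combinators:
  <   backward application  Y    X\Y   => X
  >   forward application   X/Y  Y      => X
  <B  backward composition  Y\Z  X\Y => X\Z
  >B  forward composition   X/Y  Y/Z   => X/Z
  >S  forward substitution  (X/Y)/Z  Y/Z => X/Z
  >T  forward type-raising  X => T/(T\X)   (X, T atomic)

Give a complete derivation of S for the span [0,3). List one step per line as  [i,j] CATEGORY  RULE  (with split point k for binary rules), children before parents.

[0,1] S/NP  lex  "saw"
[1,2] NP/N  lex  "on"
[2,3] N  lex  "under"
[1,3] NP  >  k=2
[0,3] S  >  k=1

[0,3] S   >
  [0,1] "saw" : S/NP
  [1,3] NP   >
    [1,2] "on" : NP/N
    [2,3] "under" : N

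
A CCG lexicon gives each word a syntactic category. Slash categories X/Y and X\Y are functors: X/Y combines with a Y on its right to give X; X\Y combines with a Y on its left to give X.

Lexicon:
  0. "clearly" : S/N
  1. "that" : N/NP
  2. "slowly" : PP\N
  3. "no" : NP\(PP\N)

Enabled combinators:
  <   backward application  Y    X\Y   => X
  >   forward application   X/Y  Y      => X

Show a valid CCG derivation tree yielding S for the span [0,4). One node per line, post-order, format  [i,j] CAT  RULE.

[0,1] S/N  lex  "clearly"
[1,2] N/NP  lex  "that"
[2,3] PP\N  lex  "slowly"
[3,4] NP\(PP\N)  lex  "no"
[2,4] NP  <  k=3
[1,4] N  >  k=2
[0,4] S  >  k=1

[0,4] S   >
  [0,1] "clearly" : S/N
  [1,4] N   >
    [1,2] "that" : N/NP
    [2,4] NP   <
      [2,3] "slowly" : PP\N
      [3,4] "no" : NP\(PP\N)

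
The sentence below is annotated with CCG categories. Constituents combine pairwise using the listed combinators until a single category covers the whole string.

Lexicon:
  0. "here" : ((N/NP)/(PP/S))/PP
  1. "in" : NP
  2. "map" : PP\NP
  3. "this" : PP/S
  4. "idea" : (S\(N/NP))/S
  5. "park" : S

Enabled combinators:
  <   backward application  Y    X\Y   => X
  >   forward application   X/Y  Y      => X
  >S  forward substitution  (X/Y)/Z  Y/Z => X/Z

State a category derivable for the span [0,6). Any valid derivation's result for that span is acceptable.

[0,6] S   <
  [0,4] N/NP   >
    [0,3] (N/NP)/(PP/S)   >
      [0,1] "here" : ((N/NP)/(PP/S))/PP
      [1,3] PP   <
        [1,2] "in" : NP
        [2,3] "map" : PP\NP
    [3,4] "this" : PP/S
  [4,6] S\(N/NP)   >
    [4,5] "idea" : (S\(N/NP))/S
    [5,6] "park" : S

S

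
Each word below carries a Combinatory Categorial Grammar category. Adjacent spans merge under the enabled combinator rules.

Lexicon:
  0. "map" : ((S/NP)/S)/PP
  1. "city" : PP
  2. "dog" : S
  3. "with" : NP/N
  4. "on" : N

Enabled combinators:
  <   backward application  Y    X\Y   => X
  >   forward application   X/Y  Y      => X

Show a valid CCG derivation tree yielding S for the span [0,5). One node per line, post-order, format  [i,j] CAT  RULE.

[0,1] ((S/NP)/S)/PP  lex  "map"
[1,2] PP  lex  "city"
[0,2] (S/NP)/S  >  k=1
[2,3] S  lex  "dog"
[0,3] S/NP  >  k=2
[3,4] NP/N  lex  "with"
[4,5] N  lex  "on"
[3,5] NP  >  k=4
[0,5] S  >  k=3

[0,5] S   >
  [0,3] S/NP   >
    [0,2] (S/NP)/S   >
      [0,1] "map" : ((S/NP)/S)/PP
      [1,2] "city" : PP
    [2,3] "dog" : S
  [3,5] NP   >
    [3,4] "with" : NP/N
    [4,5] "on" : N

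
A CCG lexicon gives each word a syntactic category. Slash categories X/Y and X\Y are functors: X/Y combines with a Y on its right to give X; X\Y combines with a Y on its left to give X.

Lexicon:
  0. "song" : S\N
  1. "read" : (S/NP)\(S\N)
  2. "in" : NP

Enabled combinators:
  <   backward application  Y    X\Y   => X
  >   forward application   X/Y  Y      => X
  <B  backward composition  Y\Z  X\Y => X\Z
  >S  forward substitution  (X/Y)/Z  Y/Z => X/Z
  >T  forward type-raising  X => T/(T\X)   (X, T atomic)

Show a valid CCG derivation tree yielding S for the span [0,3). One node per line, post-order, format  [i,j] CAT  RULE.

[0,1] S\N  lex  "song"
[1,2] (S/NP)\(S\N)  lex  "read"
[0,2] S/NP  <  k=1
[2,3] NP  lex  "in"
[0,3] S  >  k=2

[0,3] S   >
  [0,2] S/NP   <
    [0,1] "song" : S\N
    [1,2] "read" : (S/NP)\(S\N)
  [2,3] "in" : NP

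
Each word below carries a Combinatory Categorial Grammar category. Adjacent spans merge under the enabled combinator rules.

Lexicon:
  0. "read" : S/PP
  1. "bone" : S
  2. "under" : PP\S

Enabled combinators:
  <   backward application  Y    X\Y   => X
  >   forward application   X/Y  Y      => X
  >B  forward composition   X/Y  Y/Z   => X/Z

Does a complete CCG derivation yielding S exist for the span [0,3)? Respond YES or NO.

YES

[0,3] S   >
  [0,1] "read" : S/PP
  [1,3] PP   <
    [1,2] "bone" : S
    [2,3] "under" : PP\S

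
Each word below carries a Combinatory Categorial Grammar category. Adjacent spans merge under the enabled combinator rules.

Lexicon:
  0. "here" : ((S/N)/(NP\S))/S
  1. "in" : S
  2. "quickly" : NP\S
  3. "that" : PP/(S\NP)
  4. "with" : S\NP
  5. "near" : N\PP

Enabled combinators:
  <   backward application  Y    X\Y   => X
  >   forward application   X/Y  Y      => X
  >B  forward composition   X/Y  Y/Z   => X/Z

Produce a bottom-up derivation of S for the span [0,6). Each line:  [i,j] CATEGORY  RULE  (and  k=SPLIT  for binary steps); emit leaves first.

[0,6] S   >
  [0,3] S/N   >
    [0,2] (S/N)/(NP\S)   >
      [0,1] "here" : ((S/N)/(NP\S))/S
      [1,2] "in" : S
    [2,3] "quickly" : NP\S
  [3,6] N   <
    [3,5] PP   >
      [3,4] "that" : PP/(S\NP)
      [4,5] "with" : S\NP
    [5,6] "near" : N\PP

[0,1] ((S/N)/(NP\S))/S  lex  "here"
[1,2] S  lex  "in"
[0,2] (S/N)/(NP\S)  >  k=1
[2,3] NP\S  lex  "quickly"
[0,3] S/N  >  k=2
[3,4] PP/(S\NP)  lex  "that"
[4,5] S\NP  lex  "with"
[3,5] PP  >  k=4
[5,6] N\PP  lex  "near"
[3,6] N  <  k=5
[0,6] S  >  k=3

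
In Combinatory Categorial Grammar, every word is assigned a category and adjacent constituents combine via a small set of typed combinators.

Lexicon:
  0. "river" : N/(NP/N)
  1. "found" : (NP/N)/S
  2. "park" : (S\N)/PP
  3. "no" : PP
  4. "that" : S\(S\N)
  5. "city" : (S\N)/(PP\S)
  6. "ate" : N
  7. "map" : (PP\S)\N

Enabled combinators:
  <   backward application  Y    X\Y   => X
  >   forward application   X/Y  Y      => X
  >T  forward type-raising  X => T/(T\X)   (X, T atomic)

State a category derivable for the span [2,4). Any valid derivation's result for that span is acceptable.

[0,8] S   <
  [0,5] N   >
    [0,1] "river" : N/(NP/N)
    [1,5] NP/N   >
      [1,2] "found" : (NP/N)/S
      [2,5] S   <
        [2,4] S\N   >
          [2,3] "park" : (S\N)/PP
          [3,4] "no" : PP
        [4,5] "that" : S\(S\N)
  [5,8] S\N   >
    [5,6] "city" : (S\N)/(PP\S)
    [6,8] PP\S   <
      [6,7] "ate" : N
      [7,8] "map" : (PP\S)\N

S\N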